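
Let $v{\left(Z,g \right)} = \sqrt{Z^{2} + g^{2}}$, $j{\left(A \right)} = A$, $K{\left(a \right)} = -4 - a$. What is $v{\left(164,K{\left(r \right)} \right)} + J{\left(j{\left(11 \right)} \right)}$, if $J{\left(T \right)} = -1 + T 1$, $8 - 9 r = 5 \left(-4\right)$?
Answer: $10 + \frac{4 \sqrt{136417}}{9} \approx 174.15$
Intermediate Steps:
$r = \frac{28}{9}$ ($r = \frac{8}{9} - \frac{5 \left(-4\right)}{9} = \frac{8}{9} - - \frac{20}{9} = \frac{8}{9} + \frac{20}{9} = \frac{28}{9} \approx 3.1111$)
$J{\left(T \right)} = -1 + T$
$v{\left(164,K{\left(r \right)} \right)} + J{\left(j{\left(11 \right)} \right)} = \sqrt{164^{2} + \left(-4 - \frac{28}{9}\right)^{2}} + \left(-1 + 11\right) = \sqrt{26896 + \left(-4 - \frac{28}{9}\right)^{2}} + 10 = \sqrt{26896 + \left(- \frac{64}{9}\right)^{2}} + 10 = \sqrt{26896 + \frac{4096}{81}} + 10 = \sqrt{\frac{2182672}{81}} + 10 = \frac{4 \sqrt{136417}}{9} + 10 = 10 + \frac{4 \sqrt{136417}}{9}$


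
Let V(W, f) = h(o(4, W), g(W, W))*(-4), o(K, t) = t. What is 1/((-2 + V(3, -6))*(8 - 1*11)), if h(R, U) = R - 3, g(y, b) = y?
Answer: ⅙ ≈ 0.16667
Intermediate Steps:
h(R, U) = -3 + R
V(W, f) = 12 - 4*W (V(W, f) = (-3 + W)*(-4) = 12 - 4*W)
1/((-2 + V(3, -6))*(8 - 1*11)) = 1/((-2 + (12 - 4*3))*(8 - 1*11)) = 1/((-2 + (12 - 12))*(8 - 11)) = 1/((-2 + 0)*(-3)) = 1/(-2*(-3)) = 1/6 = ⅙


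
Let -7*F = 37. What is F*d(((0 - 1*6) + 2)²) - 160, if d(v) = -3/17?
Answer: -18929/119 ≈ -159.07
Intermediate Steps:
F = -37/7 (F = -⅐*37 = -37/7 ≈ -5.2857)
d(v) = -3/17 (d(v) = -3*1/17 = -3/17)
F*d(((0 - 1*6) + 2)²) - 160 = -37/7*(-3/17) - 160 = 111/119 - 160 = -18929/119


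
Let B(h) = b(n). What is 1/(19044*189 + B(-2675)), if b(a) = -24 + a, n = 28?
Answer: 1/3599320 ≈ 2.7783e-7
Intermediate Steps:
B(h) = 4 (B(h) = -24 + 28 = 4)
1/(19044*189 + B(-2675)) = 1/(19044*189 + 4) = 1/(3599316 + 4) = 1/3599320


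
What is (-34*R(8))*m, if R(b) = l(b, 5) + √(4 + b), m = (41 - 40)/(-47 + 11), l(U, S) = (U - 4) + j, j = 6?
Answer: 85/9 + 17*√3/9 ≈ 12.716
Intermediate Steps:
l(U, S) = 2 + U (l(U, S) = (U - 4) + 6 = (-4 + U) + 6 = 2 + U)
m = -1/36 (m = 1/(-36) = 1*(-1/36) = -1/36 ≈ -0.027778)
R(b) = 2 + b + √(4 + b) (R(b) = (2 + b) + √(4 + b) = 2 + b + √(4 + b))
(-34*R(8))*m = -34*(2 + 8 + √(4 + 8))*(-1/36) = -34*(2 + 8 + √12)*(-1/36) = -34*(2 + 8 + 2*√3)*(-1/36) = -34*(10 + 2*√3)*(-1/36) = (-340 - 68*√3)*(-1/36) = 85/9 + 17*√3/9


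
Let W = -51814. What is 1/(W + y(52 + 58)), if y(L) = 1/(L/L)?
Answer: -1/51813 ≈ -1.9300e-5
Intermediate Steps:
y(L) = 1 (y(L) = 1/1 = 1)
1/(W + y(52 + 58)) = 1/(-51814 + 1) = 1/(-51813) = -1/51813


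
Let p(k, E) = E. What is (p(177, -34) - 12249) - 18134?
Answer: -30417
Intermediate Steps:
(p(177, -34) - 12249) - 18134 = (-34 - 12249) - 18134 = -12283 - 18134 = -30417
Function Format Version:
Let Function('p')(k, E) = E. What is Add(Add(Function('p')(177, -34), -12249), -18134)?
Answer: -30417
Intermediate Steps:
Add(Add(Function('p')(177, -34), -12249), -18134) = Add(Add(-34, -12249), -18134) = Add(-12283, -18134) = -30417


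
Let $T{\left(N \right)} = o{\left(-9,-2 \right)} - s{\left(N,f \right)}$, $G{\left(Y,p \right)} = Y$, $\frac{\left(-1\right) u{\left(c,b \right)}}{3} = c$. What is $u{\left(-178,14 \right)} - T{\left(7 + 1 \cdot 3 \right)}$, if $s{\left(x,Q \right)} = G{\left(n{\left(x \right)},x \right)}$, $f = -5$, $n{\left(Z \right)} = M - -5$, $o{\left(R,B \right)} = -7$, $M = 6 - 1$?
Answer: $551$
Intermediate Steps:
$u{\left(c,b \right)} = - 3 c$
$M = 5$
$n{\left(Z \right)} = 10$ ($n{\left(Z \right)} = 5 - -5 = 5 + 5 = 10$)
$s{\left(x,Q \right)} = 10$
$T{\left(N \right)} = -17$ ($T{\left(N \right)} = -7 - 10 = -17$)
$u{\left(-178,14 \right)} - T{\left(7 + 1 \cdot 3 \right)} = \left(-3\right) \left(-178\right) - -17 = 534 + 17 = 551$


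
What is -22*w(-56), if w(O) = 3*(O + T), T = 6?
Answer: 3300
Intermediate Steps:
w(O) = 18 + 3*O (w(O) = 3*(O + 6) = 3*(6 + O) = 18 + 3*O)
-22*w(-56) = -22*(18 + 3*(-56)) = -22*(18 - 168) = -22*(-150) = 3300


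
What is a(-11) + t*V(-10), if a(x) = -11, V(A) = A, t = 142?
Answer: -1431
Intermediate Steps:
a(-11) + t*V(-10) = -11 + 142*(-10) = -11 - 1420 = -1431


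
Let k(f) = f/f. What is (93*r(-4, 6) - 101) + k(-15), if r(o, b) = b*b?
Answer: 3248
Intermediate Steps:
r(o, b) = b²
k(f) = 1
(93*r(-4, 6) - 101) + k(-15) = (93*6² - 101) + 1 = (93*36 - 101) + 1 = (3348 - 101) + 1 = 3247 + 1 = 3248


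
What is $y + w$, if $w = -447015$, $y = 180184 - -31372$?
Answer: $-235459$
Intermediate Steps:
$y = 211556$ ($y = 180184 + 31372 = 211556$)
$y + w = 211556 - 447015 = -235459$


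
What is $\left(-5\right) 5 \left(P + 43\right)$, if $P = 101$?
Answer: $-3600$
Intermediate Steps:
$\left(-5\right) 5 \left(P + 43\right) = \left(-5\right) 5 \left(101 + 43\right) = \left(-25\right) 144 = -3600$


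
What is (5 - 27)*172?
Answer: -3784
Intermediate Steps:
(5 - 27)*172 = -22*172 = -3784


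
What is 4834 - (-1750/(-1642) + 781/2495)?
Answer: 9899117104/2048395 ≈ 4832.6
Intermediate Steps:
4834 - (-1750/(-1642) + 781/2495) = 4834 - (-1750*(-1/1642) + 781*(1/2495)) = 4834 - (875/821 + 781/2495) = 4834 - 1*2824326/2048395 = 4834 - 2824326/2048395 = 9899117104/2048395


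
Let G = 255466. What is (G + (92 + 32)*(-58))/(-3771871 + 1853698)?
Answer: -82758/639391 ≈ -0.12943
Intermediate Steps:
(G + (92 + 32)*(-58))/(-3771871 + 1853698) = (255466 + (92 + 32)*(-58))/(-3771871 + 1853698) = (255466 + 124*(-58))/(-1918173) = (255466 - 7192)*(-1/1918173) = 248274*(-1/1918173) = -82758/639391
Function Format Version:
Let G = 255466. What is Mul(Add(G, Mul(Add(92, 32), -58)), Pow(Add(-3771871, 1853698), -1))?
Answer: Rational(-82758, 639391) ≈ -0.12943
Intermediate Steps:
Mul(Add(G, Mul(Add(92, 32), -58)), Pow(Add(-3771871, 1853698), -1)) = Mul(Add(255466, Mul(Add(92, 32), -58)), Pow(Add(-3771871, 1853698), -1)) = Mul(Add(255466, Mul(124, -58)), Pow(-1918173, -1)) = Mul(Add(255466, -7192), Rational(-1, 1918173)) = Mul(248274, Rational(-1, 1918173)) = Rational(-82758, 639391)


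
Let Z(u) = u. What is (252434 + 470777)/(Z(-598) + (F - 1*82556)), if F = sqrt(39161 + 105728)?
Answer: -60137887494/6914442827 - 723211*sqrt(144889)/6914442827 ≈ -8.7372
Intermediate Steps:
F = sqrt(144889) ≈ 380.64
(252434 + 470777)/(Z(-598) + (F - 1*82556)) = (252434 + 470777)/(-598 + (sqrt(144889) - 1*82556)) = 723211/(-598 + (sqrt(144889) - 82556)) = 723211/(-598 + (-82556 + sqrt(144889))) = 723211/(-83154 + sqrt(144889))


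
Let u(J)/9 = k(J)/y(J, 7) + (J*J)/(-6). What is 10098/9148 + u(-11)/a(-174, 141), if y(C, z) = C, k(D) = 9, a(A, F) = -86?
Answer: 14278839/4327004 ≈ 3.2999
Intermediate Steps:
u(J) = 81/J - 3*J²/2 (u(J) = 9*(9/J + (J*J)/(-6)) = 9*(9/J + J²*(-⅙)) = 9*(9/J - J²/6) = 81/J - 3*J²/2)
10098/9148 + u(-11)/a(-174, 141) = 10098/9148 + ((3/2)*(54 - 1*(-11)³)/(-11))/(-86) = 10098*(1/9148) + ((3/2)*(-1/11)*(54 - 1*(-1331)))*(-1/86) = 5049/4574 + ((3/2)*(-1/11)*(54 + 1331))*(-1/86) = 5049/4574 + ((3/2)*(-1/11)*1385)*(-1/86) = 5049/4574 - 4155/22*(-1/86) = 5049/4574 + 4155/1892 = 14278839/4327004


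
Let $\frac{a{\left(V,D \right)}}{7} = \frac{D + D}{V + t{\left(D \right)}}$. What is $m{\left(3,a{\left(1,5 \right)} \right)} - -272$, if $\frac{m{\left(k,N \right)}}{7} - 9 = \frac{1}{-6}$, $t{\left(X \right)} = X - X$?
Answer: $\frac{2003}{6} \approx 333.83$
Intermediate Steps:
$t{\left(X \right)} = 0$
$a{\left(V,D \right)} = \frac{14 D}{V}$ ($a{\left(V,D \right)} = 7 \frac{D + D}{V + 0} = 7 \frac{2 D}{V} = \frac{14 D}{V}$)
$m{\left(k,N \right)} = \frac{371}{6}$ ($m{\left(k,N \right)} = 63 + \frac{7}{-6} = 63 + 7 \left(- \frac{1}{6}\right) = 63 - \frac{7}{6} = \frac{371}{6}$)
$m{\left(3,a{\left(1,5 \right)} \right)} - -272 = \frac{371}{6} - -272 = \frac{371}{6} + 272 = \frac{2003}{6}$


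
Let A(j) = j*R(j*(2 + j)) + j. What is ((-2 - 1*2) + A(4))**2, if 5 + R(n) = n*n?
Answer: 5216656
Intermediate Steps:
R(n) = -5 + n**2 (R(n) = -5 + n*n = -5 + n**2)
A(j) = j + j*(-5 + j**2*(2 + j)**2) (A(j) = j*(-5 + (j*(2 + j))**2) + j = j*(-5 + j**2*(2 + j)**2) + j = j + j*(-5 + j**2*(2 + j)**2))
((-2 - 1*2) + A(4))**2 = ((-2 - 1*2) + 4*(-4 + 4**2*(2 + 4)**2))**2 = ((-2 - 2) + 4*(-4 + 16*6**2))**2 = (-4 + 4*(-4 + 16*36))**2 = (-4 + 4*(-4 + 576))**2 = (-4 + 4*572)**2 = (-4 + 2288)**2 = 2284**2 = 5216656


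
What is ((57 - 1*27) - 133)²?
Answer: 10609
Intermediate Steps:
((57 - 1*27) - 133)² = ((57 - 27) - 133)² = (30 - 133)² = (-103)² = 10609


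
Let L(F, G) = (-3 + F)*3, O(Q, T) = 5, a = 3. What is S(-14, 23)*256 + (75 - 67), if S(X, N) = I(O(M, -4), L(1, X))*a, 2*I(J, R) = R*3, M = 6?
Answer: -6904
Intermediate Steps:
L(F, G) = -9 + 3*F
I(J, R) = 3*R/2 (I(J, R) = (R*3)/2 = (3*R)/2 = 3*R/2)
S(X, N) = -27 (S(X, N) = (3*(-9 + 3*1)/2)*3 = (3*(-9 + 3)/2)*3 = ((3/2)*(-6))*3 = -9*3 = -27)
S(-14, 23)*256 + (75 - 67) = -27*256 + (75 - 67) = -6912 + 8 = -6904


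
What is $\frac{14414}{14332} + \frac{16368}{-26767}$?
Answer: $\frac{75616681}{191812322} \approx 0.39422$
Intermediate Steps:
$\frac{14414}{14332} + \frac{16368}{-26767} = 14414 \cdot \frac{1}{14332} + 16368 \left(- \frac{1}{26767}\right) = \frac{7207}{7166} - \frac{16368}{26767} = \frac{75616681}{191812322}$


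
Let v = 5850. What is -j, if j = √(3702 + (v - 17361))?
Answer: -I*√7809 ≈ -88.369*I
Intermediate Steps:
j = I*√7809 (j = √(3702 + (5850 - 17361)) = √(3702 - 11511) = √(-7809) = I*√7809 ≈ 88.369*I)
-j = -I*√7809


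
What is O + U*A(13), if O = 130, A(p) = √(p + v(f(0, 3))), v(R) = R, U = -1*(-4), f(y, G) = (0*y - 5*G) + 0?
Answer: 130 + 4*I*√2 ≈ 130.0 + 5.6569*I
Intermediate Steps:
f(y, G) = -5*G (f(y, G) = (0 - 5*G) + 0 = -5*G + 0 = -5*G)
U = 4
A(p) = √(-15 + p) (A(p) = √(p - 5*3) = √(p - 15) = √(-15 + p))
O + U*A(13) = 130 + 4*√(-15 + 13) = 130 + 4*√(-2) = 130 + 4*(I*√2) = 130 + 4*I*√2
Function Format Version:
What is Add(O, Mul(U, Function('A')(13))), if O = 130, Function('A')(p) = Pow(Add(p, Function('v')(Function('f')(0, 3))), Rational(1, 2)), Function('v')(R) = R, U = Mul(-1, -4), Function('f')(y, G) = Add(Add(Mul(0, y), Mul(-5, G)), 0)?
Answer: Add(130, Mul(4, I, Pow(2, Rational(1, 2)))) ≈ Add(130.00, Mul(5.6569, I))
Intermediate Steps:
Function('f')(y, G) = Mul(-5, G) (Function('f')(y, G) = Add(Add(0, Mul(-5, G)), 0) = Add(Mul(-5, G), 0) = Mul(-5, G))
U = 4
Function('A')(p) = Pow(Add(-15, p), Rational(1, 2)) (Function('A')(p) = Pow(Add(p, Mul(-5, 3)), Rational(1, 2)) = Pow(Add(p, -15), Rational(1, 2)) = Pow(Add(-15, p), Rational(1, 2)))
Add(O, Mul(U, Function('A')(13))) = Add(130, Mul(4, Pow(Add(-15, 13), Rational(1, 2)))) = Add(130, Mul(4, Pow(-2, Rational(1, 2)))) = Add(130, Mul(4, Mul(I, Pow(2, Rational(1, 2))))) = Add(130, Mul(4, I, Pow(2, Rational(1, 2))))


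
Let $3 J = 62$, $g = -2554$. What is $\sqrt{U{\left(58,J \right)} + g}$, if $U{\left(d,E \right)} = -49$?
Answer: $i \sqrt{2603} \approx 51.02 i$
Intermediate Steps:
$J = \frac{62}{3}$ ($J = \frac{1}{3} \cdot 62 = \frac{62}{3} \approx 20.667$)
$\sqrt{U{\left(58,J \right)} + g} = \sqrt{-49 - 2554} = \sqrt{-2603} = i \sqrt{2603}$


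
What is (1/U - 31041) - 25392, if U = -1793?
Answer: -101184370/1793 ≈ -56433.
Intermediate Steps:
(1/U - 31041) - 25392 = (1/(-1793) - 31041) - 25392 = (-1/1793 - 31041) - 25392 = -55656514/1793 - 25392 = -101184370/1793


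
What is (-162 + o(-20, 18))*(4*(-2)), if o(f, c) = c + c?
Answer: 1008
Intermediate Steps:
o(f, c) = 2*c
(-162 + o(-20, 18))*(4*(-2)) = (-162 + 2*18)*(4*(-2)) = (-162 + 36)*(-8) = -126*(-8) = 1008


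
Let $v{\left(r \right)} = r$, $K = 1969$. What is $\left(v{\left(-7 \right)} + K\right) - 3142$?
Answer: $-1180$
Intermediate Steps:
$\left(v{\left(-7 \right)} + K\right) - 3142 = \left(-7 + 1969\right) - 3142 = 1962 - 3142 = -1180$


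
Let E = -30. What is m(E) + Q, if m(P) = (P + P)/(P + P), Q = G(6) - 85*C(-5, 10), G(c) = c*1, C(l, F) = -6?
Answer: 517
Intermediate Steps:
G(c) = c
Q = 516 (Q = 6 - 85*(-6) = 6 + 510 = 516)
m(P) = 1 (m(P) = (2*P)/((2*P)) = (2*P)*(1/(2*P)) = 1)
m(E) + Q = 1 + 516 = 517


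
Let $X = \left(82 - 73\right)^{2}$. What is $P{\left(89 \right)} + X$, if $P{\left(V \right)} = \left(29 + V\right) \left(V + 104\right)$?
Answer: $22855$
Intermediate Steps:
$X = 81$ ($X = 9^{2} = 81$)
$P{\left(V \right)} = \left(29 + V\right) \left(104 + V\right)$
$P{\left(89 \right)} + X = \left(3016 + 89^{2} + 133 \cdot 89\right) + 81 = \left(3016 + 7921 + 11837\right) + 81 = 22774 + 81 = 22855$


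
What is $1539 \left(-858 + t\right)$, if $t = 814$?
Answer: $-67716$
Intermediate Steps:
$1539 \left(-858 + t\right) = 1539 \left(-858 + 814\right) = 1539 \left(-44\right) = -67716$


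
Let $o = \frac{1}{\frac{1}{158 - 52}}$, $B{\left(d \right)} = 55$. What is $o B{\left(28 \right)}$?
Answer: $5830$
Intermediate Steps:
$o = 106$ ($o = \frac{1}{\frac{1}{106}} = 106$)
$o B{\left(28 \right)} = 106 \cdot 55 = 5830$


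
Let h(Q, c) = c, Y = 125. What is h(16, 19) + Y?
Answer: 144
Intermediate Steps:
h(16, 19) + Y = 19 + 125 = 144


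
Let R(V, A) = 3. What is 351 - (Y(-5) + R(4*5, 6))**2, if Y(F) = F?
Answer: 347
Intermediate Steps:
351 - (Y(-5) + R(4*5, 6))**2 = 351 - (-5 + 3)**2 = 351 - 1*(-2)**2 = 351 - 1*4 = 351 - 4 = 347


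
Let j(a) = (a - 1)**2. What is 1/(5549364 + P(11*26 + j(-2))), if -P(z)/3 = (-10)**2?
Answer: 1/5549064 ≈ 1.8021e-7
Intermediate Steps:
j(a) = (-1 + a)**2
P(z) = -300 (P(z) = -3*(-10)**2 = -3*100 = -300)
1/(5549364 + P(11*26 + j(-2))) = 1/(5549364 - 300) = 1/5549064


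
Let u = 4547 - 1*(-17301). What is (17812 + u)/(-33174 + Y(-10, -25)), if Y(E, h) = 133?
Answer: -39660/33041 ≈ -1.2003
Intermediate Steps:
u = 21848 (u = 4547 + 17301 = 21848)
(17812 + u)/(-33174 + Y(-10, -25)) = (17812 + 21848)/(-33174 + 133) = 39660/(-33041) = 39660*(-1/33041) = -39660/33041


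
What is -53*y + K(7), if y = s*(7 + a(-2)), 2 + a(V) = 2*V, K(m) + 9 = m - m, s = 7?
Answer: -380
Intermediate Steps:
K(m) = -9 (K(m) = -9 + (m - m) = -9 + 0 = -9)
a(V) = -2 + 2*V
y = 7 (y = 7*(7 + (-2 + 2*(-2))) = 7*(7 + (-2 - 4)) = 7*(7 - 6) = 7*1 = 7)
-53*y + K(7) = -53*7 - 9 = -371 - 9 = -380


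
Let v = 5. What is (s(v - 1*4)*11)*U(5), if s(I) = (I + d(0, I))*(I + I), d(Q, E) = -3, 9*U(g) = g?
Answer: -220/9 ≈ -24.444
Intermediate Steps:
U(g) = g/9
s(I) = 2*I*(-3 + I) (s(I) = (I - 3)*(I + I) = (-3 + I)*(2*I) = 2*I*(-3 + I))
(s(v - 1*4)*11)*U(5) = ((2*(5 - 1*4)*(-3 + (5 - 1*4)))*11)*((⅑)*5) = ((2*(5 - 4)*(-3 + (5 - 4)))*11)*(5/9) = ((2*1*(-3 + 1))*11)*(5/9) = ((2*1*(-2))*11)*(5/9) = -4*11*(5/9) = -44*5/9 = -220/9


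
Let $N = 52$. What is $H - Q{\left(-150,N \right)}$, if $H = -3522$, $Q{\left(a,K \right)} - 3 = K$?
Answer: $-3577$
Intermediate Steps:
$Q{\left(a,K \right)} = 3 + K$
$H - Q{\left(-150,N \right)} = -3522 - \left(3 + 52\right) = -3522 - 55 = -3577$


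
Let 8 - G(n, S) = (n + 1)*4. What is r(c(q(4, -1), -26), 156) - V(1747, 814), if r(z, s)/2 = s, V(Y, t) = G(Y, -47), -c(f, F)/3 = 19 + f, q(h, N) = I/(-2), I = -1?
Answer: 7296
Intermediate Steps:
G(n, S) = 4 - 4*n (G(n, S) = 8 - (n + 1)*4 = 8 - (1 + n)*4 = 8 - (4 + 4*n) = 8 + (-4 - 4*n) = 4 - 4*n)
q(h, N) = 1/2 (q(h, N) = -1/(-2) = -1*(-1/2) = 1/2)
c(f, F) = -57 - 3*f (c(f, F) = -3*(19 + f) = -57 - 3*f)
V(Y, t) = 4 - 4*Y
r(z, s) = 2*s
r(c(q(4, -1), -26), 156) - V(1747, 814) = 2*156 - (4 - 4*1747) = 312 - (4 - 6988) = 312 - 1*(-6984) = 312 + 6984 = 7296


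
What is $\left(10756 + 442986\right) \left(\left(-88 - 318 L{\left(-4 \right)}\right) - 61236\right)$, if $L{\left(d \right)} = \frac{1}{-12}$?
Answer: $-27813250245$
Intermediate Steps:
$L{\left(d \right)} = - \frac{1}{12}$
$\left(10756 + 442986\right) \left(\left(-88 - 318 L{\left(-4 \right)}\right) - 61236\right) = \left(10756 + 442986\right) \left(\left(-88 - - \frac{53}{2}\right) - 61236\right) = 453742 \left(\left(-88 + \frac{53}{2}\right) - 61236\right) = 453742 \left(- \frac{123}{2} - 61236\right) = 453742 \left(- \frac{122595}{2}\right) = -27813250245$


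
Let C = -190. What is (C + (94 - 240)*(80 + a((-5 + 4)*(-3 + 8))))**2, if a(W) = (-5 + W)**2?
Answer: 700660900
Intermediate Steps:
(C + (94 - 240)*(80 + a((-5 + 4)*(-3 + 8))))**2 = (-190 + (94 - 240)*(80 + (-5 + (-5 + 4)*(-3 + 8))**2))**2 = (-190 - 146*(80 + (-5 - 1*5)**2))**2 = (-190 - 146*(80 + (-5 - 5)**2))**2 = (-190 - 146*(80 + (-10)**2))**2 = (-190 - 146*(80 + 100))**2 = (-190 - 146*180)**2 = (-190 - 26280)**2 = (-26470)**2 = 700660900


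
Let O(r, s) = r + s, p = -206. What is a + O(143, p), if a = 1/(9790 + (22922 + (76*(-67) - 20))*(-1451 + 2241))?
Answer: -887020469/14079690 ≈ -63.000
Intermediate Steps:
a = 1/14079690 (a = 1/(9790 + (22922 + (-5092 - 20))*790) = 1/(9790 + (22922 - 5112)*790) = 1/(9790 + 17810*790) = 1/(9790 + 14069900) = 1/14079690 ≈ 7.1024e-8)
a + O(143, p) = 1/14079690 + (143 - 206) = 1/14079690 - 63 = -887020469/14079690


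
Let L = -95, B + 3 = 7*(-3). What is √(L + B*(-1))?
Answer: I*√71 ≈ 8.4261*I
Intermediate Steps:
B = -24 (B = -3 + 7*(-3) = -3 - 21 = -24)
√(L + B*(-1)) = √(-95 - 24*(-1)) = √(-95 + 24) = √(-71) = I*√71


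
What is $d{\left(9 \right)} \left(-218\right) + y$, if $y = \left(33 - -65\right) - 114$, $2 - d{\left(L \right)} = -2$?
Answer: $-888$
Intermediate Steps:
$d{\left(L \right)} = 4$ ($d{\left(L \right)} = 2 - -2 = 2 + 2 = 4$)
$y = -16$ ($y = \left(33 + 65\right) - 114 = 98 - 114 = -16$)
$d{\left(9 \right)} \left(-218\right) + y = 4 \left(-218\right) - 16 = -872 - 16 = -888$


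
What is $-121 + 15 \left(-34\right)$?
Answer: $-631$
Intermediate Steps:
$-121 + 15 \left(-34\right) = -121 - 510 = -631$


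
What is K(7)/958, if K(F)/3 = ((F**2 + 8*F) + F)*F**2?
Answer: 8232/479 ≈ 17.186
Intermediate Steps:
K(F) = 3*F**2*(F**2 + 9*F) (K(F) = 3*(((F**2 + 8*F) + F)*F**2) = 3*((F**2 + 9*F)*F**2) = 3*(F**2*(F**2 + 9*F)) = 3*F**2*(F**2 + 9*F))
K(7)/958 = (3*7**3*(9 + 7))/958 = (3*343*16)/958 = (1/958)*16464 = 8232/479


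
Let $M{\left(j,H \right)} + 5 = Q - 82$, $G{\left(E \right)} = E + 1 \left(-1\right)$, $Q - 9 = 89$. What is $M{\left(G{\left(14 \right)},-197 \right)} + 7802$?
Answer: $7813$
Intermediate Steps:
$Q = 98$ ($Q = 9 + 89 = 98$)
$G{\left(E \right)} = -1 + E$ ($G{\left(E \right)} = E - 1 = -1 + E$)
$M{\left(j,H \right)} = 11$ ($M{\left(j,H \right)} = -5 + \left(98 - 82\right) = -5 + 16 = 11$)
$M{\left(G{\left(14 \right)},-197 \right)} + 7802 = 11 + 7802 = 7813$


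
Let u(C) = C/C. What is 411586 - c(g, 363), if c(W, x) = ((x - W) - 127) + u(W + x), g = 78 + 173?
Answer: 411600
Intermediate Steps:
u(C) = 1
g = 251
c(W, x) = -126 + x - W (c(W, x) = ((x - W) - 127) + 1 = (-127 + x - W) + 1 = -126 + x - W)
411586 - c(g, 363) = 411586 - (-126 + 363 - 1*251) = 411586 - (-126 + 363 - 251) = 411586 - 1*(-14) = 411586 + 14 = 411600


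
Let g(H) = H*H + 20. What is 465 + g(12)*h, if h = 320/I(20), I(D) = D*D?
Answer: 2981/5 ≈ 596.20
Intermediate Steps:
I(D) = D**2
g(H) = 20 + H**2 (g(H) = H**2 + 20 = 20 + H**2)
h = 4/5 (h = 320/(20**2) = 320/400 = 320*(1/400) = 4/5 ≈ 0.80000)
465 + g(12)*h = 465 + (20 + 12**2)*(4/5) = 465 + (20 + 144)*(4/5) = 465 + 164*(4/5) = 465 + 656/5 = 2981/5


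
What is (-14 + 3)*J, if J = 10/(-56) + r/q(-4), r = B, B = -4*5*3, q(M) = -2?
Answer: -9185/28 ≈ -328.04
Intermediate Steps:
B = -60 (B = -20*3 = -60)
r = -60
J = 835/28 (J = 10/(-56) - 60/(-2) = 10*(-1/56) - 60*(-1/2) = -5/28 + 30 = 835/28 ≈ 29.821)
(-14 + 3)*J = (-14 + 3)*(835/28) = -11*835/28 = -9185/28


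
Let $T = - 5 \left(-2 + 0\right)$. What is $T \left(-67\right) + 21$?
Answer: $-649$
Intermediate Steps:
$T = 10$ ($T = \left(-5\right) \left(-2\right) = 10$)
$T \left(-67\right) + 21 = 10 \left(-67\right) + 21 = -670 + 21 = -649$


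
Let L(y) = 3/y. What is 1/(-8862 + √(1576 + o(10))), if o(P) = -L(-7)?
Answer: -62034/549734273 - √77245/549734273 ≈ -0.00011335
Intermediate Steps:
o(P) = 3/7 (o(P) = -3/(-7) = -3*(-1)/7 = -1*(-3/7) = 3/7)
1/(-8862 + √(1576 + o(10))) = 1/(-8862 + √(1576 + 3/7)) = 1/(-8862 + √(11035/7)) = 1/(-8862 + √77245/7)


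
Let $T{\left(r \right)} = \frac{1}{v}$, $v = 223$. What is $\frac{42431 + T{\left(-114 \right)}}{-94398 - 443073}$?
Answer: $- \frac{1051346}{13317337} \approx -0.078946$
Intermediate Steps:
$T{\left(r \right)} = \frac{1}{223}$
$\frac{42431 + T{\left(-114 \right)}}{-94398 - 443073} = \frac{42431 + \frac{1}{223}}{-94398 - 443073} = \frac{9462114}{223 \left(-537471\right)} = \frac{9462114}{223} \left(- \frac{1}{537471}\right) = - \frac{1051346}{13317337}$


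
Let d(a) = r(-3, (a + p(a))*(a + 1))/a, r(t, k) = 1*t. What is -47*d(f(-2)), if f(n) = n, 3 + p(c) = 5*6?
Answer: -141/2 ≈ -70.500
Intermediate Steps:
p(c) = 27 (p(c) = -3 + 5*6 = -3 + 30 = 27)
r(t, k) = t
d(a) = -3/a
-47*d(f(-2)) = -(-141)/(-2) = -(-141)*(-1)/2 = -47*3/2 = -141/2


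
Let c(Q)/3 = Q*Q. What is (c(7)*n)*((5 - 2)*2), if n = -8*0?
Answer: 0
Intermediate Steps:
n = 0 (n = -4*0 = 0)
c(Q) = 3*Q**2 (c(Q) = 3*(Q*Q) = 3*Q**2)
(c(7)*n)*((5 - 2)*2) = ((3*7**2)*0)*((5 - 2)*2) = ((3*49)*0)*(3*2) = (147*0)*6 = 0*6 = 0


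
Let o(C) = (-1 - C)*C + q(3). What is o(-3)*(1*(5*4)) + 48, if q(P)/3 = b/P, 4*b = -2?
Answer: -82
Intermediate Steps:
b = -1/2 (b = (1/4)*(-2) = -1/2 ≈ -0.50000)
q(P) = -3/(2*P) (q(P) = 3*(-1/(2*P)) = -3/(2*P))
o(C) = -1/2 + C*(-1 - C) (o(C) = (-1 - C)*C - 3/2/3 = C*(-1 - C) - 3/2*1/3 = C*(-1 - C) - 1/2 = -1/2 + C*(-1 - C))
o(-3)*(1*(5*4)) + 48 = (-1/2 - 1*(-3) - 1*(-3)**2)*(1*(5*4)) + 48 = (-1/2 + 3 - 1*9)*(1*20) + 48 = (-1/2 + 3 - 9)*20 + 48 = -13/2*20 + 48 = -130 + 48 = -82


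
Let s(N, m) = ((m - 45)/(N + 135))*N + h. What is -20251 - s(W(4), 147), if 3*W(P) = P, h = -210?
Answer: -8197177/409 ≈ -20042.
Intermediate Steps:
W(P) = P/3
s(N, m) = -210 + N*(-45 + m)/(135 + N) (s(N, m) = ((m - 45)/(N + 135))*N - 210 = ((-45 + m)/(135 + N))*N - 210 = N*(-45 + m)/(135 + N) - 210 = -210 + N*(-45 + m)/(135 + N))
-20251 - s(W(4), 147) = -20251 - (-28350 - 85*4 + ((1/3)*4)*147)/(135 + (1/3)*4) = -20251 - (-28350 - 255*4/3 + (4/3)*147)/(135 + 4/3) = -20251 - (-28350 - 340 + 196)/409/3 = -20251 - 3*(-28494)/409 = -20251 - 1*(-85482/409) = -20251 + 85482/409 = -8197177/409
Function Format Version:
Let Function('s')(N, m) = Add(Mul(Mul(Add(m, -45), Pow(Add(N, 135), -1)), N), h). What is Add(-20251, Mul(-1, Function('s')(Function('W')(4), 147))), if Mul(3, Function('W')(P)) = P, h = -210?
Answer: Rational(-8197177, 409) ≈ -20042.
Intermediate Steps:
Function('W')(P) = Mul(Rational(1, 3), P)
Function('s')(N, m) = Add(-210, Mul(N, Pow(Add(135, N), -1), Add(-45, m))) (Function('s')(N, m) = Add(Mul(Mul(Add(m, -45), Pow(Add(N, 135), -1)), N), -210) = Add(Mul(Mul(Add(-45, m), Pow(Add(135, N), -1)), N), -210) = Add(Mul(Mul(Pow(Add(135, N), -1), Add(-45, m)), N), -210) = Add(Mul(N, Pow(Add(135, N), -1), Add(-45, m)), -210) = Add(-210, Mul(N, Pow(Add(135, N), -1), Add(-45, m))))
Add(-20251, Mul(-1, Function('s')(Function('W')(4), 147))) = Add(-20251, Mul(-1, Mul(Pow(Add(135, Mul(Rational(1, 3), 4)), -1), Add(-28350, Mul(-255, Mul(Rational(1, 3), 4)), Mul(Mul(Rational(1, 3), 4), 147))))) = Add(-20251, Mul(-1, Mul(Pow(Add(135, Rational(4, 3)), -1), Add(-28350, Mul(-255, Rational(4, 3)), Mul(Rational(4, 3), 147))))) = Add(-20251, Mul(-1, Mul(Pow(Rational(409, 3), -1), Add(-28350, -340, 196)))) = Add(-20251, Mul(-1, Mul(Rational(3, 409), -28494))) = Add(-20251, Mul(-1, Rational(-85482, 409))) = Add(-20251, Rational(85482, 409)) = Rational(-8197177, 409)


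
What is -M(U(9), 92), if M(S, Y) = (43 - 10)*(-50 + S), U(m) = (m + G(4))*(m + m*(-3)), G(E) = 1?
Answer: 7590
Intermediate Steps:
U(m) = -2*m*(1 + m) (U(m) = (m + 1)*(m + m*(-3)) = (1 + m)*(m - 3*m) = (1 + m)*(-2*m) = -2*m*(1 + m))
M(S, Y) = -1650 + 33*S (M(S, Y) = 33*(-50 + S) = -1650 + 33*S)
-M(U(9), 92) = -(-1650 + 33*(-2*9*(1 + 9))) = -(-1650 + 33*(-2*9*10)) = -(-1650 + 33*(-180)) = -(-1650 - 5940) = -1*(-7590) = 7590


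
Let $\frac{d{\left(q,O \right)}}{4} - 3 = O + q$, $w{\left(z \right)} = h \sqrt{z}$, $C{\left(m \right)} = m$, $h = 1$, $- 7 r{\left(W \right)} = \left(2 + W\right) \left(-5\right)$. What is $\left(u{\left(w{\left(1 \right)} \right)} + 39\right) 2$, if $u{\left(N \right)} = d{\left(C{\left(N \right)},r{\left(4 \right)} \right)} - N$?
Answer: $\frac{996}{7} \approx 142.29$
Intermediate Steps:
$r{\left(W \right)} = \frac{10}{7} + \frac{5 W}{7}$ ($r{\left(W \right)} = - \frac{\left(2 + W\right) \left(-5\right)}{7} = - \frac{-10 - 5 W}{7} = \frac{10}{7} + \frac{5 W}{7}$)
$w{\left(z \right)} = \sqrt{z}$ ($w{\left(z \right)} = 1 \sqrt{z} = \sqrt{z}$)
$d{\left(q,O \right)} = 12 + 4 O + 4 q$ ($d{\left(q,O \right)} = 12 + 4 \left(O + q\right) = 12 + \left(4 O + 4 q\right) = 12 + 4 O + 4 q$)
$u{\left(N \right)} = \frac{204}{7} + 3 N$ ($u{\left(N \right)} = \left(12 + 4 \left(\frac{10}{7} + \frac{5}{7} \cdot 4\right) + 4 N\right) - N = \left(12 + 4 \left(\frac{10}{7} + \frac{20}{7}\right) + 4 N\right) - N = \left(12 + 4 \cdot \frac{30}{7} + 4 N\right) - N = \left(12 + \frac{120}{7} + 4 N\right) - N = \left(\frac{204}{7} + 4 N\right) - N = \frac{204}{7} + 3 N$)
$\left(u{\left(w{\left(1 \right)} \right)} + 39\right) 2 = \left(\left(\frac{204}{7} + 3 \sqrt{1}\right) + 39\right) 2 = \left(\left(\frac{204}{7} + 3 \cdot 1\right) + 39\right) 2 = \left(\left(\frac{204}{7} + 3\right) + 39\right) 2 = \left(\frac{225}{7} + 39\right) 2 = \frac{498}{7} \cdot 2 = \frac{996}{7}$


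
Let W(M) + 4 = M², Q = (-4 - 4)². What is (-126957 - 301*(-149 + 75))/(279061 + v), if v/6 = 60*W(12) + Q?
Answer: -104683/329845 ≈ -0.31737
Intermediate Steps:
Q = 64 (Q = (-8)² = 64)
W(M) = -4 + M²
v = 50784 (v = 6*(60*(-4 + 12²) + 64) = 6*(60*(-4 + 144) + 64) = 6*(60*140 + 64) = 6*(8400 + 64) = 6*8464 = 50784)
(-126957 - 301*(-149 + 75))/(279061 + v) = (-126957 - 301*(-149 + 75))/(279061 + 50784) = (-126957 - 301*(-74))/329845 = (-126957 + 22274)*(1/329845) = -104683*1/329845 = -104683/329845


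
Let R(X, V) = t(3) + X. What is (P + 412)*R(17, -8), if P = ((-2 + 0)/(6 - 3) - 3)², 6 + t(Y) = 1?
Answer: 15316/3 ≈ 5105.3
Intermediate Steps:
t(Y) = -5 (t(Y) = -6 + 1 = -5)
R(X, V) = -5 + X
P = 121/9 (P = (-2/3 - 3)² = (-2*⅓ - 3)² = (-⅔ - 3)² = (-11/3)² = 121/9 ≈ 13.444)
(P + 412)*R(17, -8) = (121/9 + 412)*(-5 + 17) = (3829/9)*12 = 15316/3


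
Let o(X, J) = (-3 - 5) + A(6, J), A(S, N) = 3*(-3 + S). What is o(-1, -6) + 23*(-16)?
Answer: -367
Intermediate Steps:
A(S, N) = -9 + 3*S
o(X, J) = 1 (o(X, J) = (-3 - 5) + (-9 + 3*6) = -8 + (-9 + 18) = -8 + 9 = 1)
o(-1, -6) + 23*(-16) = 1 + 23*(-16) = 1 - 368 = -367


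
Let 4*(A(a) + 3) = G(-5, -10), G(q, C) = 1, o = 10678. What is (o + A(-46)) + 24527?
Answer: 140809/4 ≈ 35202.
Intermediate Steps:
A(a) = -11/4 (A(a) = -3 + (¼)*1 = -3 + ¼ = -11/4)
(o + A(-46)) + 24527 = (10678 - 11/4) + 24527 = 42701/4 + 24527 = 140809/4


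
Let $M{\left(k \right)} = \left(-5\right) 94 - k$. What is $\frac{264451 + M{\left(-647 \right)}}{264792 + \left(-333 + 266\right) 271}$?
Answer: $\frac{264628}{246635} \approx 1.073$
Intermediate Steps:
$M{\left(k \right)} = -470 - k$
$\frac{264451 + M{\left(-647 \right)}}{264792 + \left(-333 + 266\right) 271} = \frac{264451 - -177}{264792 + \left(-333 + 266\right) 271} = \frac{264451 + \left(-470 + 647\right)}{264792 - 18157} = \frac{264451 + 177}{264792 - 18157} = \frac{264628}{246635}$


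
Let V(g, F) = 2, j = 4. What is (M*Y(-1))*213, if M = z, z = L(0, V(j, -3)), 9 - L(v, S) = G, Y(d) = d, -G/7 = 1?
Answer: -3408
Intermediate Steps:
G = -7 (G = -7*1 = -7)
L(v, S) = 16 (L(v, S) = 9 - 1*(-7) = 9 + 7 = 16)
z = 16
M = 16
(M*Y(-1))*213 = (16*(-1))*213 = -16*213 = -3408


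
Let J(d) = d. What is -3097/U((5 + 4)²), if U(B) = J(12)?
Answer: -3097/12 ≈ -258.08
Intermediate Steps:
U(B) = 12
-3097/U((5 + 4)²) = -3097/12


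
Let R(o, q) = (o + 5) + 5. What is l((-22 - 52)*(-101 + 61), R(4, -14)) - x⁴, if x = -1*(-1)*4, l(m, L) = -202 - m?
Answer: -3418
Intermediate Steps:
R(o, q) = 10 + o (R(o, q) = (5 + o) + 5 = 10 + o)
x = 4 (x = 1*4 = 4)
l((-22 - 52)*(-101 + 61), R(4, -14)) - x⁴ = (-202 - (-22 - 52)*(-101 + 61)) - 1*4⁴ = (-202 - (-74)*(-40)) - 1*256 = (-202 - 1*2960) - 256 = (-202 - 2960) - 256 = -3162 - 256 = -3418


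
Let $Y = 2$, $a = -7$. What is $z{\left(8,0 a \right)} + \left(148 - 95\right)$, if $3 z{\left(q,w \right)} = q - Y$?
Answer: $55$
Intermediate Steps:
$z{\left(q,w \right)} = - \frac{2}{3} + \frac{q}{3}$ ($z{\left(q,w \right)} = \frac{q - 2}{3} = \frac{-2 + q}{3} = - \frac{2}{3} + \frac{q}{3}$)
$z{\left(8,0 a \right)} + \left(148 - 95\right) = \left(- \frac{2}{3} + \frac{1}{3} \cdot 8\right) + \left(148 - 95\right) = \left(- \frac{2}{3} + \frac{8}{3}\right) + \left(148 - 95\right) = 2 + 53 = 55$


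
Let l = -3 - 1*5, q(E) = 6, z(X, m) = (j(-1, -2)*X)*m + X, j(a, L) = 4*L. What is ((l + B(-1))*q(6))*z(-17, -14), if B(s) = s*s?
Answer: 80682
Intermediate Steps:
B(s) = s**2
z(X, m) = X - 8*X*m (z(X, m) = ((4*(-2))*X)*m + X = (-8*X)*m + X = -8*X*m + X = X - 8*X*m)
l = -8 (l = -3 - 5 = -8)
((l + B(-1))*q(6))*z(-17, -14) = ((-8 + (-1)**2)*6)*(-17*(1 - 8*(-14))) = ((-8 + 1)*6)*(-17*(1 + 112)) = (-7*6)*(-17*113) = -42*(-1921) = 80682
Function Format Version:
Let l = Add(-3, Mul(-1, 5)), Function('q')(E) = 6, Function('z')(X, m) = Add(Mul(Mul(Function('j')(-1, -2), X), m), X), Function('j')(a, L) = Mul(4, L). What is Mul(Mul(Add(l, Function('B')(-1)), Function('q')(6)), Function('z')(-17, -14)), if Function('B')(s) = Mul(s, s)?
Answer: 80682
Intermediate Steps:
Function('B')(s) = Pow(s, 2)
Function('z')(X, m) = Add(X, Mul(-8, X, m)) (Function('z')(X, m) = Add(Mul(Mul(Mul(4, -2), X), m), X) = Add(Mul(Mul(-8, X), m), X) = Add(Mul(-8, X, m), X) = Add(X, Mul(-8, X, m)))
l = -8 (l = Add(-3, -5) = -8)
Mul(Mul(Add(l, Function('B')(-1)), Function('q')(6)), Function('z')(-17, -14)) = Mul(Mul(Add(-8, Pow(-1, 2)), 6), Mul(-17, Add(1, Mul(-8, -14)))) = Mul(Mul(Add(-8, 1), 6), Mul(-17, Add(1, 112))) = Mul(Mul(-7, 6), Mul(-17, 113)) = Mul(-42, -1921) = 80682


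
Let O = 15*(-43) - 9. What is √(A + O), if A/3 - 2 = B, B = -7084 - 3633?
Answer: 29*I*√39 ≈ 181.1*I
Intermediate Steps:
B = -10717
O = -654 (O = -645 - 9 = -654)
A = -32145 (A = 6 + 3*(-10717) = 6 - 32151 = -32145)
√(A + O) = √(-32145 - 654) = √(-32799) = 29*I*√39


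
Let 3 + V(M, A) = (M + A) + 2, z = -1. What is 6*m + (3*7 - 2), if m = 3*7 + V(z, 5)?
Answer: 163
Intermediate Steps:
V(M, A) = -1 + A + M (V(M, A) = -3 + ((M + A) + 2) = -3 + ((A + M) + 2) = -3 + (2 + A + M) = -1 + A + M)
m = 24 (m = 3*7 + (-1 + 5 - 1) = 21 + 3 = 24)
6*m + (3*7 - 2) = 6*24 + (3*7 - 2) = 144 + (21 - 2) = 144 + 19 = 163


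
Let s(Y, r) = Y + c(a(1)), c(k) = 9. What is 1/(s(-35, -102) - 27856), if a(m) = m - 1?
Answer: -1/27882 ≈ -3.5865e-5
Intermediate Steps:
a(m) = -1 + m
s(Y, r) = 9 + Y (s(Y, r) = Y + 9 = 9 + Y)
1/(s(-35, -102) - 27856) = 1/((9 - 35) - 27856) = 1/(-26 - 27856) = 1/(-27882) = -1/27882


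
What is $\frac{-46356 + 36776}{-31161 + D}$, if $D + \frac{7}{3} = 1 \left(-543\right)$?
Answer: $\frac{28740}{95119} \approx 0.30215$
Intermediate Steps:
$D = - \frac{1636}{3}$ ($D = - \frac{7}{3} + 1 \left(-543\right) = - \frac{7}{3} - 543 = - \frac{1636}{3} \approx -545.33$)
$\frac{-46356 + 36776}{-31161 + D} = \frac{-46356 + 36776}{-31161 - \frac{1636}{3}} = - \frac{9580}{- \frac{95119}{3}} = \left(-9580\right) \left(- \frac{3}{95119}\right) = \frac{28740}{95119}$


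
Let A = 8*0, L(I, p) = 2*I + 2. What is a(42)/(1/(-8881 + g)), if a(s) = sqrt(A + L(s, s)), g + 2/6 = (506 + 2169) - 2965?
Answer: -27514*sqrt(86)/3 ≈ -85052.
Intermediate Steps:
L(I, p) = 2 + 2*I
g = -871/3 (g = -1/3 + ((506 + 2169) - 2965) = -1/3 + (2675 - 2965) = -1/3 - 290 = -871/3 ≈ -290.33)
A = 0
a(s) = sqrt(2 + 2*s) (a(s) = sqrt(0 + (2 + 2*s)) = sqrt(2 + 2*s))
a(42)/(1/(-8881 + g)) = sqrt(2 + 2*42)/(1/(-8881 - 871/3)) = sqrt(2 + 84)/(1/(-27514/3)) = sqrt(86)/(-3/27514) = sqrt(86)*(-27514/3) = -27514*sqrt(86)/3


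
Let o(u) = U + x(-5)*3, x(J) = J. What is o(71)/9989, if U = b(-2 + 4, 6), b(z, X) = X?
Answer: -9/9989 ≈ -0.00090099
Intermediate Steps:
U = 6
o(u) = -9 (o(u) = 6 - 5*3 = 6 - 15 = -9)
o(71)/9989 = -9/9989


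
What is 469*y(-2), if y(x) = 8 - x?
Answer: 4690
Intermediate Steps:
469*y(-2) = 469*(8 - 1*(-2)) = 469*(8 + 2) = 469*10 = 4690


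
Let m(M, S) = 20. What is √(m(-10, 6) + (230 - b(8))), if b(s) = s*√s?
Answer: √(250 - 16*√2) ≈ 15.079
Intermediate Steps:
b(s) = s^(3/2)
√(m(-10, 6) + (230 - b(8))) = √(20 + (230 - 8^(3/2))) = √(20 + (230 - 16*√2)) = √(250 - 16*√2)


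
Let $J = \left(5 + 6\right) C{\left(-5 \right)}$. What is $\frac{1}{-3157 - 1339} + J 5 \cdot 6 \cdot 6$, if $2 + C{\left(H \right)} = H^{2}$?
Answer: $\frac{204747839}{4496} \approx 45540.0$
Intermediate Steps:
$C{\left(H \right)} = -2 + H^{2}$
$J = 253$ ($J = \left(5 + 6\right) \left(-2 + \left(-5\right)^{2}\right) = 11 \left(-2 + 25\right) = 11 \cdot 23 = 253$)
$\frac{1}{-3157 - 1339} + J 5 \cdot 6 \cdot 6 = \frac{1}{-3157 - 1339} + 253 \cdot 5 \cdot 6 \cdot 6 = \frac{1}{-4496} + 1265 \cdot 36 = - \frac{1}{4496} + 45540 = \frac{204747839}{4496}$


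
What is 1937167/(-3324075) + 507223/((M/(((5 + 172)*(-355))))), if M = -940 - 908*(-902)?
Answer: -35314788817013689/906448659900 ≈ -38960.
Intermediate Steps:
M = 818076 (M = -940 + 819016 = 818076)
1937167/(-3324075) + 507223/((M/(((5 + 172)*(-355))))) = 1937167/(-3324075) + 507223/((818076/(((5 + 172)*(-355))))) = 1937167*(-1/3324075) + 507223/((818076/((177*(-355))))) = -1937167/3324075 + 507223/((818076/(-62835))) = -1937167/3324075 + 507223/((818076*(-1/62835))) = -1937167/3324075 + 507223/(-272692/20945) = -1937167/3324075 + 507223*(-20945/272692) = -1937167/3324075 - 10623785735/272692 = -35314788817013689/906448659900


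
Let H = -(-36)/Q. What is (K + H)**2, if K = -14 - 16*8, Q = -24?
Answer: 82369/4 ≈ 20592.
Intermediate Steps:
K = -142 (K = -14 - 128 = -142)
H = -3/2 (H = -(-36)/(-24) = -(-36)*(-1)/24 = -6*1/4 = -3/2 ≈ -1.5000)
(K + H)**2 = (-142 - 3/2)**2 = (-287/2)**2 = 82369/4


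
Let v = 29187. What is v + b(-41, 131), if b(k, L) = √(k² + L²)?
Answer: 29187 + √18842 ≈ 29324.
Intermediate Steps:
b(k, L) = √(L² + k²)
v + b(-41, 131) = 29187 + √(131² + (-41)²) = 29187 + √(17161 + 1681) = 29187 + √18842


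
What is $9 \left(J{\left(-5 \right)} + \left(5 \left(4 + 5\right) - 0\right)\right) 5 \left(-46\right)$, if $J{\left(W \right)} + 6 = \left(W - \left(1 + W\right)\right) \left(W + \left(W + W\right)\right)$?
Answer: $-111780$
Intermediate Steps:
$J{\left(W \right)} = -6 - 3 W$ ($J{\left(W \right)} = -6 + \left(W - \left(1 + W\right)\right) \left(W + \left(W + W\right)\right) = -6 - \left(W + 2 W\right) = -6 - 3 W$)
$9 \left(J{\left(-5 \right)} + \left(5 \left(4 + 5\right) - 0\right)\right) 5 \left(-46\right) = 9 \left(\left(-6 - -15\right) + \left(5 \left(4 + 5\right) - 0\right)\right) 5 \left(-46\right) = 9 \left(\left(-6 + 15\right) + \left(5 \cdot 9 + 0\right)\right) 5 \left(-46\right) = 9 \left(9 + \left(45 + 0\right)\right) 5 \left(-46\right) = 9 \left(9 + 45\right) 5 \left(-46\right) = 9 \cdot 54 \cdot 5 \left(-46\right) = 9 \cdot 270 \left(-46\right) = 2430 \left(-46\right) = -111780$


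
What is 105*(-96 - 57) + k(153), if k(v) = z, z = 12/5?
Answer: -80313/5 ≈ -16063.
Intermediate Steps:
z = 12/5 (z = 12*(⅕) = 12/5 ≈ 2.4000)
k(v) = 12/5
105*(-96 - 57) + k(153) = 105*(-96 - 57) + 12/5 = 105*(-153) + 12/5 = -16065 + 12/5 = -80313/5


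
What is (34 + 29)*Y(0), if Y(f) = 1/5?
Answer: 63/5 ≈ 12.600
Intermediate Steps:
Y(f) = ⅕
(34 + 29)*Y(0) = (34 + 29)*(⅕) = 63*(⅕) = 63/5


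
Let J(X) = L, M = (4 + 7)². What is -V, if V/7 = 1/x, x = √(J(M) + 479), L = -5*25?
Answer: -7*√354/354 ≈ -0.37205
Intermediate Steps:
L = -125
M = 121 (M = 11² = 121)
J(X) = -125
x = √354 (x = √(-125 + 479) = √354 ≈ 18.815)
V = 7*√354/354 (V = 7/(√354) = 7*(√354/354) = 7*√354/354 ≈ 0.37205)
-V = -7*√354/354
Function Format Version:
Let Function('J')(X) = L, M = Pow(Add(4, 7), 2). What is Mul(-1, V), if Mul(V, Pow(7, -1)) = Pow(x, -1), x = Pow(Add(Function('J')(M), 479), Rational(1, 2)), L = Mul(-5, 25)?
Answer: Mul(Rational(-7, 354), Pow(354, Rational(1, 2))) ≈ -0.37205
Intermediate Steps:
L = -125
M = 121 (M = Pow(11, 2) = 121)
Function('J')(X) = -125
x = Pow(354, Rational(1, 2)) (x = Pow(Add(-125, 479), Rational(1, 2)) = Pow(354, Rational(1, 2)) ≈ 18.815)
V = Mul(Rational(7, 354), Pow(354, Rational(1, 2))) (V = Mul(7, Pow(Pow(354, Rational(1, 2)), -1)) = Mul(7, Mul(Rational(1, 354), Pow(354, Rational(1, 2)))) = Mul(Rational(7, 354), Pow(354, Rational(1, 2))) ≈ 0.37205)
Mul(-1, V) = Mul(-1, Mul(Rational(7, 354), Pow(354, Rational(1, 2)))) = Mul(Rational(-7, 354), Pow(354, Rational(1, 2)))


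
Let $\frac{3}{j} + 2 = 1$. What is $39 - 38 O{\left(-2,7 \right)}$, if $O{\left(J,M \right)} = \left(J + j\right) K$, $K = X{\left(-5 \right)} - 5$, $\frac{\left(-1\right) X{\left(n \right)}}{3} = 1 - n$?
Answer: $-4331$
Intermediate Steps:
$X{\left(n \right)} = -3 + 3 n$ ($X{\left(n \right)} = - 3 \left(1 - n\right) = -3 + 3 n$)
$j = -3$ ($j = \frac{3}{-2 + 1} = \frac{3}{-1} = 3 \left(-1\right) = -3$)
$K = -23$ ($K = \left(-3 + 3 \left(-5\right)\right) - 5 = \left(-3 - 15\right) - 5 = -18 - 5 = -23$)
$O{\left(J,M \right)} = 69 - 23 J$ ($O{\left(J,M \right)} = \left(J - 3\right) \left(-23\right) = \left(-3 + J\right) \left(-23\right) = 69 - 23 J$)
$39 - 38 O{\left(-2,7 \right)} = 39 - 38 \left(69 - -46\right) = 39 - 38 \left(69 + 46\right) = 39 - 4370 = -4331$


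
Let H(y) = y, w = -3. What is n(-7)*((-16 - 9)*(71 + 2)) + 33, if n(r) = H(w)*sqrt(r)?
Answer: 33 + 5475*I*sqrt(7) ≈ 33.0 + 14485.0*I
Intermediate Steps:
n(r) = -3*sqrt(r)
n(-7)*((-16 - 9)*(71 + 2)) + 33 = (-3*I*sqrt(7))*((-16 - 9)*(71 + 2)) + 33 = (-3*I*sqrt(7))*(-25*73) + 33 = -3*I*sqrt(7)*(-1825) + 33 = 5475*I*sqrt(7) + 33 = 33 + 5475*I*sqrt(7)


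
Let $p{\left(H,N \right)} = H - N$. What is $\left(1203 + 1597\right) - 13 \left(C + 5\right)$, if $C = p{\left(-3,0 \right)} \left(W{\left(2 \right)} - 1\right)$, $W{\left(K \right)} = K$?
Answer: $2774$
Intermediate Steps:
$C = -3$ ($C = \left(-3 - 0\right) \left(2 - 1\right) = \left(-3 + 0\right) 1 = \left(-3\right) 1 = -3$)
$\left(1203 + 1597\right) - 13 \left(C + 5\right) = \left(1203 + 1597\right) - 13 \left(-3 + 5\right) = 2800 - 26 = 2774$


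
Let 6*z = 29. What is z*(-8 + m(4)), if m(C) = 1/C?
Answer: -899/24 ≈ -37.458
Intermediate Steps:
z = 29/6 (z = (⅙)*29 = 29/6 ≈ 4.8333)
z*(-8 + m(4)) = 29*(-8 + 1/4)/6 = 29*(-8 + ¼)/6 = (29/6)*(-31/4) = -899/24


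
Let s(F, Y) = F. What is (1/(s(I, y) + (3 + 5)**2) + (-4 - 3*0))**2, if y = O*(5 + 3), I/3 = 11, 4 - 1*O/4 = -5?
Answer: 149769/9409 ≈ 15.918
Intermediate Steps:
O = 36 (O = 16 - 4*(-5) = 16 + 20 = 36)
I = 33 (I = 3*11 = 33)
y = 288 (y = 36*(5 + 3) = 36*8 = 288)
(1/(s(I, y) + (3 + 5)**2) + (-4 - 3*0))**2 = (1/(33 + (3 + 5)**2) + (-4 - 3*0))**2 = (1/(33 + 8**2) + (-4 + 0))**2 = (1/(33 + 64) - 4)**2 = (1/97 - 4)**2 = (-387/97)**2 = 149769/9409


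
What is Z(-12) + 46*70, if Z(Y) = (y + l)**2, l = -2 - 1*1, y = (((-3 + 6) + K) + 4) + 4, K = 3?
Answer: 3341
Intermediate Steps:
y = 14 (y = (((-3 + 6) + 3) + 4) + 4 = ((3 + 3) + 4) + 4 = (6 + 4) + 4 = 10 + 4 = 14)
l = -3 (l = -2 - 1 = -3)
Z(Y) = 121 (Z(Y) = (14 - 3)**2 = 11**2 = 121)
Z(-12) + 46*70 = 121 + 46*70 = 121 + 3220 = 3341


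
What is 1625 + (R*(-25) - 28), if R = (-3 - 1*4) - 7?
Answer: 1947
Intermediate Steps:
R = -14 (R = (-3 - 4) - 7 = -7 - 7 = -14)
1625 + (R*(-25) - 28) = 1625 + (-14*(-25) - 28) = 1625 + (350 - 28) = 1625 + 322 = 1947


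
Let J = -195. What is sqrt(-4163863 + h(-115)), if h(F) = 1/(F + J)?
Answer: I*sqrt(400147234610)/310 ≈ 2040.6*I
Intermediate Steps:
h(F) = 1/(-195 + F) (h(F) = 1/(F - 195) = 1/(-195 + F))
sqrt(-4163863 + h(-115)) = sqrt(-4163863 + 1/(-195 - 115)) = sqrt(-4163863 + 1/(-310)) = sqrt(-4163863 - 1/310) = sqrt(-1290797531/310) = I*sqrt(400147234610)/310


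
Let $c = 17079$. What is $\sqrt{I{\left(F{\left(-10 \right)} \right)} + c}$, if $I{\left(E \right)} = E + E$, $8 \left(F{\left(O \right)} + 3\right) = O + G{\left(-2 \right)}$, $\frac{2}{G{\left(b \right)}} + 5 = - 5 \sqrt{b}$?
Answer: $\frac{\sqrt{10} \sqrt{\frac{170704 + 170705 i \sqrt{2}}{1 + i \sqrt{2}}}}{10} \approx 130.65 + 0.0001804 i$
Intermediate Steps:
$G{\left(b \right)} = \frac{2}{-5 - 5 \sqrt{b}}$
$F{\left(O \right)} = -3 - \frac{1}{4 \left(5 + 5 i \sqrt{2}\right)} + \frac{O}{8}$ ($F{\left(O \right)} = -3 + \frac{O - \frac{2}{5 + 5 \sqrt{-2}}}{8} = -3 + \frac{O - \frac{2}{5 + 5 i \sqrt{2}}}{8} = -3 + \left(- \frac{1}{4 \left(5 + 5 i \sqrt{2}\right)} + \frac{O}{8}\right) = -3 - \frac{1}{4 \left(5 + 5 i \sqrt{2}\right)} + \frac{O}{8}$)
$I{\left(E \right)} = 2 E$
$\sqrt{I{\left(F{\left(-10 \right)} \right)} + c} = \sqrt{2 \left(- \frac{181}{60} + \frac{1}{8} \left(-10\right) + \frac{i \sqrt{2}}{60}\right) + 17079} = \sqrt{2 \left(- \frac{181}{60} - \frac{5}{4} + \frac{i \sqrt{2}}{60}\right) + 17079} = \sqrt{2 \left(- \frac{64}{15} + \frac{i \sqrt{2}}{60}\right) + 17079} = \sqrt{\left(- \frac{128}{15} + \frac{i \sqrt{2}}{30}\right) + 17079} = \sqrt{\frac{256057}{15} + \frac{i \sqrt{2}}{30}}$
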